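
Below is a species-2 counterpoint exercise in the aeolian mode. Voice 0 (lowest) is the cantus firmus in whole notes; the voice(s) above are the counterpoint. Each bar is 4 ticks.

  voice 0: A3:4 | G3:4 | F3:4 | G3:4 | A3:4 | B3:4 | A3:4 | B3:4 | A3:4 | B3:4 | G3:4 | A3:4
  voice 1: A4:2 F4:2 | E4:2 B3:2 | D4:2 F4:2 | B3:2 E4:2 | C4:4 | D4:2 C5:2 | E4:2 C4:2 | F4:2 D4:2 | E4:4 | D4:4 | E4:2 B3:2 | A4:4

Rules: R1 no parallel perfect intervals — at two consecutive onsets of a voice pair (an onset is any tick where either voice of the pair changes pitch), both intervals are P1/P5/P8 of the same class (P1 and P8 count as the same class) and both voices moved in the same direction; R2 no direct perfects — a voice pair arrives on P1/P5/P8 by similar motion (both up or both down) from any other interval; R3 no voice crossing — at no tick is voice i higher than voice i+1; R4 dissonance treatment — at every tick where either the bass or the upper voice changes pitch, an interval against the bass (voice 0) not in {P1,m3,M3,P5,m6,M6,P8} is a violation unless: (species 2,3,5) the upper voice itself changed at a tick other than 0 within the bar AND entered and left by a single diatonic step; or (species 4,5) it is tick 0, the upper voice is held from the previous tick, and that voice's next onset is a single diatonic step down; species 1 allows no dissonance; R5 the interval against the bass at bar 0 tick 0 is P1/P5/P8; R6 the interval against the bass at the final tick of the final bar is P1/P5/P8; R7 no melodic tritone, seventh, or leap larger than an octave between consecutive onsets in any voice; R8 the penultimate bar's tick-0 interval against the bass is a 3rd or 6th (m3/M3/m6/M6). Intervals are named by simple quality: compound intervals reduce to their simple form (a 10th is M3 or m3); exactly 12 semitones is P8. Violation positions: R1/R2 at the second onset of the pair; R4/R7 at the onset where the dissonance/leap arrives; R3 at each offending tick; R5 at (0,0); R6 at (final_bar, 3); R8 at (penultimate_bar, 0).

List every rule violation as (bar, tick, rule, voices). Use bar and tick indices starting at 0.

(3, 0, R7, (1,))
(5, 2, R4, (0, 1))
(5, 2, R7, (1,))
(6, 0, R2, (0, 1))
(7, 0, R4, (0, 1))
(11, 0, R2, (0, 1))
(11, 0, R7, (1,))

bar 0: v0=A3 v1=A4 downbeat P8
bar 1: v0=G3 v1=E4 downbeat M6
bar 2: v0=F3 v1=D4 downbeat M6
bar 3: v0=G3 v1=B3 downbeat M3
bar 4: v0=A3 v1=C4 downbeat m3
bar 5: v0=B3 v1=D4 downbeat m3
bar 6: v0=A3 v1=E4 downbeat P5
bar 7: v0=B3 v1=F4 downbeat TT
bar 8: v0=A3 v1=E4 downbeat P5
bar 9: v0=B3 v1=D4 downbeat m3
bar 10: v0=G3 v1=E4 downbeat M6
bar 11: v0=A3 v1=A4 downbeat P8
  -> R7 @ bar 3 tick 0 v(1,): F4->B3 leap 6st
  -> R4 @ bar 5 tick 2 v(0, 1): B3/C5 m2 untreated
  -> R7 @ bar 5 tick 2 v(1,): D4->C5 leap 10st
  -> R2 @ bar 6 tick 0 v(0, 1): B3/C5 m2 -> A3/E4 P5 similar
  -> R4 @ bar 7 tick 0 v(0, 1): B3/F4 TT untreated
  -> R2 @ bar 11 tick 0 v(0, 1): G3/B3 M3 -> A3/A4 P8 similar
  -> R7 @ bar 11 tick 0 v(1,): B3->A4 leap 10st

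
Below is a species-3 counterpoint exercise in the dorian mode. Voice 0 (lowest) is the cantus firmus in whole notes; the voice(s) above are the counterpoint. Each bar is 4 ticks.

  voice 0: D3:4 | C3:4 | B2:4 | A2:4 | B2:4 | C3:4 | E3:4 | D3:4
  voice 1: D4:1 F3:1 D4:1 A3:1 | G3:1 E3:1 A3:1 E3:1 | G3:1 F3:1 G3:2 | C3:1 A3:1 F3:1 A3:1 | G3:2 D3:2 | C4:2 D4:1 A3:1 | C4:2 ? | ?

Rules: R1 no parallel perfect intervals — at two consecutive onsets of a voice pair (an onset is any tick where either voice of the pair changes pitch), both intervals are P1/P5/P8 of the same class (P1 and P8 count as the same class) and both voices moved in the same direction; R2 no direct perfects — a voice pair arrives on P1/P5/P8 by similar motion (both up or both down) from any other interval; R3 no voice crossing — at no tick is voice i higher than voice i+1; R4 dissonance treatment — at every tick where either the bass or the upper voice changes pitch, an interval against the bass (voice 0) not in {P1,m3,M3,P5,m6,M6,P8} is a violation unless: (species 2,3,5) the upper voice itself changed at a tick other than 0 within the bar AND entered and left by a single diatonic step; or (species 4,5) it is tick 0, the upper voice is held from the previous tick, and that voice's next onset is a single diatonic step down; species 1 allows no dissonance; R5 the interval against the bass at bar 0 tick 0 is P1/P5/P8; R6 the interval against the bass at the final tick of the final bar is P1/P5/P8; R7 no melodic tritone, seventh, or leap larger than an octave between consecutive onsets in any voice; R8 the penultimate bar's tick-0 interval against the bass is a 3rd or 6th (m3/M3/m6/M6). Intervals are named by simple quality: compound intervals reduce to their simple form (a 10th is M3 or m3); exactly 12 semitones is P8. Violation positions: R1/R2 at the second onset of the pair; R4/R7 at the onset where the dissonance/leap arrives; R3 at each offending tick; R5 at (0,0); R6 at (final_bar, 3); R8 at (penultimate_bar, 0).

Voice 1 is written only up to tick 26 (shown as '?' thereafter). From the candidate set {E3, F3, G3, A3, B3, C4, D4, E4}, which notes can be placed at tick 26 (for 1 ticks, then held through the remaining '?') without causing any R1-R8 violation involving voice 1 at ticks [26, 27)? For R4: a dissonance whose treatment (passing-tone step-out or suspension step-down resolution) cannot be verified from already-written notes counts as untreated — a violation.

{B3, C4, E3, E4, G3}

E3: legal
F3: violates R4
G3: legal
A3: violates R4
B3: legal
C4: legal
D4: violates R4
E4: legal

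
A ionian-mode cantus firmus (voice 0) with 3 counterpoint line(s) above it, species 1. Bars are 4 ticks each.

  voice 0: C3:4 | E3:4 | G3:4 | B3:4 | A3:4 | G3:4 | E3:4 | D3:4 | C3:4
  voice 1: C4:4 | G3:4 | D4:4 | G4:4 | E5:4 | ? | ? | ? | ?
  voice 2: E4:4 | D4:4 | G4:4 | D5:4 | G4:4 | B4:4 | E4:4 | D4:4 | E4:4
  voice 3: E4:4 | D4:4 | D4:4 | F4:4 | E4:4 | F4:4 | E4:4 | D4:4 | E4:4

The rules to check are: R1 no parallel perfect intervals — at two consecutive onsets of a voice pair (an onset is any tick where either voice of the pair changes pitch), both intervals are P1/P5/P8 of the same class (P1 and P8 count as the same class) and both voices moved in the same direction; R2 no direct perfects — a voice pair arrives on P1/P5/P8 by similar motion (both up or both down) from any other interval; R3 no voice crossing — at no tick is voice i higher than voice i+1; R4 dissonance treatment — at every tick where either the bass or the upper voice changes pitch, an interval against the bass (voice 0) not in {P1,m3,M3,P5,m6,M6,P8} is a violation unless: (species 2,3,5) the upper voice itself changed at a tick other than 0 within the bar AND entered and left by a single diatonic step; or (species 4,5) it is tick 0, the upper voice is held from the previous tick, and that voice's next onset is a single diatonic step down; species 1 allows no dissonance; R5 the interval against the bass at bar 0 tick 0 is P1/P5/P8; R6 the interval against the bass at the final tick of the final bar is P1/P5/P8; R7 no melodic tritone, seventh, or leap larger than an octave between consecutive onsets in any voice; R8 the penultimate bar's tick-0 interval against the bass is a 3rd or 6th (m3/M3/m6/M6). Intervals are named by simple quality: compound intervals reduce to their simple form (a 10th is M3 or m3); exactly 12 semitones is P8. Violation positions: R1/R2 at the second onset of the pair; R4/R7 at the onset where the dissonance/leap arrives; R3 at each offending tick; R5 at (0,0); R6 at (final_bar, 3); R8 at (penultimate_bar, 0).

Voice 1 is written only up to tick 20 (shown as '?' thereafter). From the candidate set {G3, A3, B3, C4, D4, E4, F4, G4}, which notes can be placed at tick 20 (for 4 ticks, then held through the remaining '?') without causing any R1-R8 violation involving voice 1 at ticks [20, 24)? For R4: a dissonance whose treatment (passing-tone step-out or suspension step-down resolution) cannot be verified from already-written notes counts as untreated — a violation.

{E4}

G3: violates R2,R7
A3: violates R4,R7
B3: violates R7
C4: violates R4,R7
D4: violates R1,R7
E4: legal
F4: violates R4,R7
G4: violates R2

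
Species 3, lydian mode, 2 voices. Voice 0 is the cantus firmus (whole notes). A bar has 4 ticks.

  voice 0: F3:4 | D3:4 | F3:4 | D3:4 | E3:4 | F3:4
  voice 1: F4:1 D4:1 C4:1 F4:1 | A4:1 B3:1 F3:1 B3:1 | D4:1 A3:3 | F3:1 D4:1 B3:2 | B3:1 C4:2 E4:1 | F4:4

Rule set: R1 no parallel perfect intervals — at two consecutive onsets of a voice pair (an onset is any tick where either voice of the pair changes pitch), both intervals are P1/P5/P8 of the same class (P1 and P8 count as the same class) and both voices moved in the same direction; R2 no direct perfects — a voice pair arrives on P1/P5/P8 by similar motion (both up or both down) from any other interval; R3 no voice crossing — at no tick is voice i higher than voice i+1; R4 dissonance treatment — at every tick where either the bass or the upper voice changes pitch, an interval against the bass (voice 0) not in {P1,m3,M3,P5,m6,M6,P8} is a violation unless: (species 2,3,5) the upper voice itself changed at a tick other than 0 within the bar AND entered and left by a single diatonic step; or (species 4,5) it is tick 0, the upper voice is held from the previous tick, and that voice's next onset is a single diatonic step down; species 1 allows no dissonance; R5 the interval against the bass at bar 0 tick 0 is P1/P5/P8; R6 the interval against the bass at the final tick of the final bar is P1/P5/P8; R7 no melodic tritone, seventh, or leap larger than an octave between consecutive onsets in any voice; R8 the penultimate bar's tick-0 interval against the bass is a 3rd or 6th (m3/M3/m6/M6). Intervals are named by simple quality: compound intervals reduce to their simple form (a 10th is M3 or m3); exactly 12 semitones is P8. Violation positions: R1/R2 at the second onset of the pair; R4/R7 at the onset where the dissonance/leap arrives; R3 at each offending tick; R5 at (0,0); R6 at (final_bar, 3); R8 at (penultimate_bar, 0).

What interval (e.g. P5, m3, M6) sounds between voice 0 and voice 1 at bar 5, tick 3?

voice 0=F3 voice 1=F4 -> P8

P8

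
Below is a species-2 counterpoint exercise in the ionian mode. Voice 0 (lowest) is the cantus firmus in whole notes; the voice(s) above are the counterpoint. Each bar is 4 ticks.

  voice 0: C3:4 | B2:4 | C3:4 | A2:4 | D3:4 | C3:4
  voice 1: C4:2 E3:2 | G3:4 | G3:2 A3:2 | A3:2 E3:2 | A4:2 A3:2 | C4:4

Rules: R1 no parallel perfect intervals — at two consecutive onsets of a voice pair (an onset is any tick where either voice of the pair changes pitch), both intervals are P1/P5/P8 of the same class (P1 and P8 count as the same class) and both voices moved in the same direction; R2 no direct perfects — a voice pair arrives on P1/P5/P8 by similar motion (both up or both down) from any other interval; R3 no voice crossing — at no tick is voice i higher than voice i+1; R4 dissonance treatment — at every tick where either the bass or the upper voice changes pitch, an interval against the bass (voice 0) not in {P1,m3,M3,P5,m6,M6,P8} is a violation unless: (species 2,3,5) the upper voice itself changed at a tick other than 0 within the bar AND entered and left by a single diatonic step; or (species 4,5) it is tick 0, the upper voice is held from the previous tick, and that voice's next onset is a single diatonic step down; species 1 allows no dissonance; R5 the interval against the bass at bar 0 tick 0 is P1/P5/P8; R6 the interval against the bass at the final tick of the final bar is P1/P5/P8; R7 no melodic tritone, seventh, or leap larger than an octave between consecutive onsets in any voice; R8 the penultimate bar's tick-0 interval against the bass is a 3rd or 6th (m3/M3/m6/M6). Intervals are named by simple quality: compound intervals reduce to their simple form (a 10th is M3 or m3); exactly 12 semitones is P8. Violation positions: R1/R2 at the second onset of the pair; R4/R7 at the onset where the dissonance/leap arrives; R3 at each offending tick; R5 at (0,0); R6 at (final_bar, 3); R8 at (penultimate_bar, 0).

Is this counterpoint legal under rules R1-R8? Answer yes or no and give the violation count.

bar 0: v0=C3 v1=C4 (P8)
bar 1: v0=B2 v1=G3 (m6)
bar 2: v0=C3 v1=G3 (P5)
bar 3: v0=A2 v1=A3 (P8)
bar 4: v0=D3 v1=A4 (P5)
bar 5: v0=C3 v1=C4 (P8)
  R1 @ bar4.0: A2/E3 P5 -> D3/A4 P5 similar
  R7 @ bar4.0: E3->A4 leap 17st
  R8 @ bar4.0: penult P5 not 3rd/6th

No (3 violations)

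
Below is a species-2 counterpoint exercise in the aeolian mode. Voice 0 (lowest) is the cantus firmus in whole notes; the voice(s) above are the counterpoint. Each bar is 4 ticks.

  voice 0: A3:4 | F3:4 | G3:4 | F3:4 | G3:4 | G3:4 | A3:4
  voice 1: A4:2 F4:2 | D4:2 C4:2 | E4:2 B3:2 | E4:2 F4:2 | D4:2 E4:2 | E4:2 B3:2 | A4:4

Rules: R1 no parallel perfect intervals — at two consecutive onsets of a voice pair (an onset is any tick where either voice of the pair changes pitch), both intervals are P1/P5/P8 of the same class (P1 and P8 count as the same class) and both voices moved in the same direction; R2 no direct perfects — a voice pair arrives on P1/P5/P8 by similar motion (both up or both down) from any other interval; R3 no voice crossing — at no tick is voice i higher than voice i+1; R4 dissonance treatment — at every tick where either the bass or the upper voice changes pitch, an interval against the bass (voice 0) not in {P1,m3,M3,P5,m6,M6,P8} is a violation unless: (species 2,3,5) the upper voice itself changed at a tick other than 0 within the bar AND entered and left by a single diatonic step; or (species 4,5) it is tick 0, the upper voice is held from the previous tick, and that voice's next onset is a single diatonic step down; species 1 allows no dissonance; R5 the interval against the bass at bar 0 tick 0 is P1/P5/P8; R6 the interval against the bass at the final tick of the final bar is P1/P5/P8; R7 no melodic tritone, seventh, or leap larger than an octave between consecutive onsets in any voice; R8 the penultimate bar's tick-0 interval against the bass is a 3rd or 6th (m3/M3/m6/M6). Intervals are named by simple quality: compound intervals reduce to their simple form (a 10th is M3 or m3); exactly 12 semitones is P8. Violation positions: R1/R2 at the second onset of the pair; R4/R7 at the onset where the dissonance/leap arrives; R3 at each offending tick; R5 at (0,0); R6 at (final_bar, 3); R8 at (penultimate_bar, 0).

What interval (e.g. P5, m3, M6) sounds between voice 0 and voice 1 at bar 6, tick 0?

voice 0=A3 voice 1=A4 -> P8

P8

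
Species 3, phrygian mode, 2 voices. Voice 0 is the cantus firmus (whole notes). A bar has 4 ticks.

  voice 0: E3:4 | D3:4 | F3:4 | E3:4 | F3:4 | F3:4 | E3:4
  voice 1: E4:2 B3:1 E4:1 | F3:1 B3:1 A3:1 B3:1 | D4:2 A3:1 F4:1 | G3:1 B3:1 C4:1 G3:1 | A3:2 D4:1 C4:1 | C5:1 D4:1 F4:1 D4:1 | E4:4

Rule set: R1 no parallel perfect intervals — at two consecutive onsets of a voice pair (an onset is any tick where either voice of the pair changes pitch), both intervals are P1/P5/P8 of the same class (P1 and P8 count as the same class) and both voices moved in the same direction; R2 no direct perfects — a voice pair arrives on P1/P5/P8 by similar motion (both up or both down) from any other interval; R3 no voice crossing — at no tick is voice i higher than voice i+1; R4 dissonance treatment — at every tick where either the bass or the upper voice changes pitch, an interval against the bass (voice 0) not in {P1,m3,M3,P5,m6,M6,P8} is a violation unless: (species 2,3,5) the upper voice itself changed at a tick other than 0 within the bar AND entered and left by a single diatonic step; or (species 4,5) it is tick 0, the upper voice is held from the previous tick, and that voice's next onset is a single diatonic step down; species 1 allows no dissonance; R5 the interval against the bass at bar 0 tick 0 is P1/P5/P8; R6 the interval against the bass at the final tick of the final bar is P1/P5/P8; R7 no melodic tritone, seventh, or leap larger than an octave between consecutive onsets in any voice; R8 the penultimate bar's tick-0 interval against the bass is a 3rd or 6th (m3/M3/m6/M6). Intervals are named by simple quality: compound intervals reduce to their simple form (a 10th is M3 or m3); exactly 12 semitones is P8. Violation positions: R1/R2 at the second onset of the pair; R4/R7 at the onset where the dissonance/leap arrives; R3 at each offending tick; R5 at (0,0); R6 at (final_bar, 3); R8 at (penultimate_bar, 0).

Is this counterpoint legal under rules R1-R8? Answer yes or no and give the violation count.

bar 0: v0=E3 v1=E4 (P8)
bar 1: v0=D3 v1=F3 (m3)
bar 2: v0=F3 v1=D4 (M6)
bar 3: v0=E3 v1=G3 (m3)
bar 4: v0=F3 v1=A3 (M3)
bar 5: v0=F3 v1=C5 (P5)
bar 6: v0=E3 v1=E4 (P8)
  R7 @ bar1.0: E4->F3 leap 11st
  R7 @ bar1.1: F3->B3 leap 6st
  R7 @ bar3.0: F4->G3 leap 10st
  R8 @ bar5.0: penult P5 not 3rd/6th
  R7 @ bar5.1: C5->D4 leap 10st

No (5 violations)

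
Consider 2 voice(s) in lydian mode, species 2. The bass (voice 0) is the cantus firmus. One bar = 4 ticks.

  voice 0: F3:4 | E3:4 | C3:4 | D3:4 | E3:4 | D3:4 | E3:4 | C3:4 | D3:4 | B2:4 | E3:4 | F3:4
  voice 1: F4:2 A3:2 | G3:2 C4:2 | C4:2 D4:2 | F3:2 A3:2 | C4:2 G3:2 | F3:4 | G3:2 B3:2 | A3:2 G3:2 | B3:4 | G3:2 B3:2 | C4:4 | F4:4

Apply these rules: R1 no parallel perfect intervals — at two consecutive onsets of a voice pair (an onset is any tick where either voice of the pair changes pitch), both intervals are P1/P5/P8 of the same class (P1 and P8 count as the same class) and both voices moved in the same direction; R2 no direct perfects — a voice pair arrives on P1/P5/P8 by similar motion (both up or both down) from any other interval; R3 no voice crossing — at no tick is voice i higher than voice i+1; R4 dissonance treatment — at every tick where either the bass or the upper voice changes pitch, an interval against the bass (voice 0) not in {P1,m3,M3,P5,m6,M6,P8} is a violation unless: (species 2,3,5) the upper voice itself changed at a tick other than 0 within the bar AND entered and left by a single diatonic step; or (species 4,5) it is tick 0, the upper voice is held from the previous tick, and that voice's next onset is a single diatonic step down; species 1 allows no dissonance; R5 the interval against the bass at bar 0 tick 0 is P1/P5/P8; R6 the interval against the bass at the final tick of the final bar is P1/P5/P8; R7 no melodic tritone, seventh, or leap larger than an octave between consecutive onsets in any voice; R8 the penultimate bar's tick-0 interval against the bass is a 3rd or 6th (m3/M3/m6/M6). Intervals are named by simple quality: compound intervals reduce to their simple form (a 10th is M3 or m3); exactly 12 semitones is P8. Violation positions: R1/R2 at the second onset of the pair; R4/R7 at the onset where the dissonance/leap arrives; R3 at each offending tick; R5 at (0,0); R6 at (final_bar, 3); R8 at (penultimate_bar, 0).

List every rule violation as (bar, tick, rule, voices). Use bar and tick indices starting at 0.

bar 0: v0=F3 v1=F4 downbeat P8
bar 1: v0=E3 v1=G3 downbeat m3
bar 2: v0=C3 v1=C4 downbeat P8
bar 3: v0=D3 v1=F3 downbeat m3
bar 4: v0=E3 v1=C4 downbeat m6
bar 5: v0=D3 v1=F3 downbeat m3
bar 6: v0=E3 v1=G3 downbeat m3
bar 7: v0=C3 v1=A3 downbeat M6
bar 8: v0=D3 v1=B3 downbeat M6
bar 9: v0=B2 v1=G3 downbeat m6
bar 10: v0=E3 v1=C4 downbeat m6
bar 11: v0=F3 v1=F4 downbeat P8
  -> R4 @ bar 2 tick 2 v(0, 1): C3/D4 M2 untreated
  -> R2 @ bar 11 tick 0 v(0, 1): E3/C4 m6 -> F3/F4 P8 similar

(2, 2, R4, (0, 1))
(11, 0, R2, (0, 1))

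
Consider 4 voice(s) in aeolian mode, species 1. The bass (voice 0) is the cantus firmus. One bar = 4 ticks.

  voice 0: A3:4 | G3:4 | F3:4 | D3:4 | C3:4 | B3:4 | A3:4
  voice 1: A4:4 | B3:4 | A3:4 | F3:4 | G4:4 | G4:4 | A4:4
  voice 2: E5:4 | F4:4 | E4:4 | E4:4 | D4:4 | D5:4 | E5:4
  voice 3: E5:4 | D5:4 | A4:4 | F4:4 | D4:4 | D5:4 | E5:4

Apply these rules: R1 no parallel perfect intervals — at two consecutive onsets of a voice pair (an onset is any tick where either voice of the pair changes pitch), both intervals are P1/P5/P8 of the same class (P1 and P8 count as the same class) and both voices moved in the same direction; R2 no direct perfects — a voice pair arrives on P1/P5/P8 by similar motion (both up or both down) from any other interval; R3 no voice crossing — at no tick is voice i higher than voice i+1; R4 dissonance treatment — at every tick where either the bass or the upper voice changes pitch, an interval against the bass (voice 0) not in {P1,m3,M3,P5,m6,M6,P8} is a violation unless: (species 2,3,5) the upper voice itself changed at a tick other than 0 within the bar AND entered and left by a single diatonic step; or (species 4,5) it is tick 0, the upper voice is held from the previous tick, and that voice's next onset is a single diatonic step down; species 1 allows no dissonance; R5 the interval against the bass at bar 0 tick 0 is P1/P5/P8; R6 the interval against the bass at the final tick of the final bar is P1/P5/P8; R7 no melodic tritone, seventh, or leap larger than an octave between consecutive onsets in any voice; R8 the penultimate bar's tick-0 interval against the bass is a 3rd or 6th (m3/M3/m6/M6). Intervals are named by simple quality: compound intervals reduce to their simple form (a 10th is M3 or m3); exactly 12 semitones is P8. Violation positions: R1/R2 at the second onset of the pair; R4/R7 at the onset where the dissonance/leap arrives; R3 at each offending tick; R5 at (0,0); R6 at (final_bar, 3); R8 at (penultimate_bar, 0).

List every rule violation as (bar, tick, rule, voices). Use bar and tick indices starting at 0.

(1, 0, R1, (0, 3))
(1, 0, R4, (0, 2))
(1, 0, R7, (1,))
(1, 0, R7, (2,))
(2, 0, R2, (1, 2))
(2, 0, R2, (1, 3))
(2, 0, R4, (0, 2))
(3, 0, R1, (1, 3))
(3, 0, R4, (0, 2))
(4, 0, R2, (2, 3))
(4, 0, R3, (1, 2))
(4, 0, R4, (0, 2))
(4, 0, R4, (0, 3))
(4, 0, R7, (1,))
(4, 1, R3, (1, 2))
(4, 2, R3, (1, 2))
(4, 3, R3, (1, 2))
(5, 0, R1, (2, 3))
(5, 0, R7, (0,))
(6, 0, R1, (1, 2))
(6, 0, R1, (1, 3))
(6, 0, R1, (2, 3))

bar 0: v0=A3 v1=A4 v2=E5 v3=E5 downbeat P5
bar 1: v0=G3 v1=B3 v2=F4 v3=D5 downbeat P5
bar 2: v0=F3 v1=A3 v2=E4 v3=A4 downbeat M3
bar 3: v0=D3 v1=F3 v2=E4 v3=F4 downbeat m3
bar 4: v0=C3 v1=G4 v2=D4 v3=D4 downbeat M2
bar 5: v0=B3 v1=G4 v2=D5 v3=D5 downbeat m3
bar 6: v0=A3 v1=A4 v2=E5 v3=E5 downbeat P5
  -> R1 @ bar 1 tick 0 v(0, 3): A3/E5 P5 -> G3/D5 P5 similar
  -> R4 @ bar 1 tick 0 v(0, 2): G3/F4 m7 untreated
  -> R7 @ bar 1 tick 0 v(1,): A4->B3 leap 10st
  -> R7 @ bar 1 tick 0 v(2,): E5->F4 leap 11st
  -> R2 @ bar 2 tick 0 v(1, 2): B3/F4 TT -> A3/E4 P5 similar
  -> R2 @ bar 2 tick 0 v(1, 3): B3/D5 m3 -> A3/A4 P8 similar
  -> R4 @ bar 2 tick 0 v(0, 2): F3/E4 M7 untreated
  -> R1 @ bar 3 tick 0 v(1, 3): A3/A4 P8 -> F3/F4 P8 similar
  -> R4 @ bar 3 tick 0 v(0, 2): D3/E4 M2 untreated
  -> R2 @ bar 4 tick 0 v(2, 3): E4/F4 m2 -> D4/D4 P1 similar
  -> R3 @ bar 4 tick 0 v(1, 2): G4 above D4
  -> R4 @ bar 4 tick 0 v(0, 2): C3/D4 M2 untreated
  -> R4 @ bar 4 tick 0 v(0, 3): C3/D4 M2 untreated
  -> R7 @ bar 4 tick 0 v(1,): F3->G4 leap 14st
  -> R3 @ bar 4 tick 1 v(1, 2): G4 above D4
  -> R3 @ bar 4 tick 2 v(1, 2): G4 above D4
  -> R3 @ bar 4 tick 3 v(1, 2): G4 above D4
  -> R1 @ bar 5 tick 0 v(2, 3): D4/D4 P1 -> D5/D5 P1 similar
  -> R7 @ bar 5 tick 0 v(0,): C3->B3 leap 11st
  -> R1 @ bar 6 tick 0 v(1, 2): G4/D5 P5 -> A4/E5 P5 similar
  -> R1 @ bar 6 tick 0 v(1, 3): G4/D5 P5 -> A4/E5 P5 similar
  -> R1 @ bar 6 tick 0 v(2, 3): D5/D5 P1 -> E5/E5 P1 similar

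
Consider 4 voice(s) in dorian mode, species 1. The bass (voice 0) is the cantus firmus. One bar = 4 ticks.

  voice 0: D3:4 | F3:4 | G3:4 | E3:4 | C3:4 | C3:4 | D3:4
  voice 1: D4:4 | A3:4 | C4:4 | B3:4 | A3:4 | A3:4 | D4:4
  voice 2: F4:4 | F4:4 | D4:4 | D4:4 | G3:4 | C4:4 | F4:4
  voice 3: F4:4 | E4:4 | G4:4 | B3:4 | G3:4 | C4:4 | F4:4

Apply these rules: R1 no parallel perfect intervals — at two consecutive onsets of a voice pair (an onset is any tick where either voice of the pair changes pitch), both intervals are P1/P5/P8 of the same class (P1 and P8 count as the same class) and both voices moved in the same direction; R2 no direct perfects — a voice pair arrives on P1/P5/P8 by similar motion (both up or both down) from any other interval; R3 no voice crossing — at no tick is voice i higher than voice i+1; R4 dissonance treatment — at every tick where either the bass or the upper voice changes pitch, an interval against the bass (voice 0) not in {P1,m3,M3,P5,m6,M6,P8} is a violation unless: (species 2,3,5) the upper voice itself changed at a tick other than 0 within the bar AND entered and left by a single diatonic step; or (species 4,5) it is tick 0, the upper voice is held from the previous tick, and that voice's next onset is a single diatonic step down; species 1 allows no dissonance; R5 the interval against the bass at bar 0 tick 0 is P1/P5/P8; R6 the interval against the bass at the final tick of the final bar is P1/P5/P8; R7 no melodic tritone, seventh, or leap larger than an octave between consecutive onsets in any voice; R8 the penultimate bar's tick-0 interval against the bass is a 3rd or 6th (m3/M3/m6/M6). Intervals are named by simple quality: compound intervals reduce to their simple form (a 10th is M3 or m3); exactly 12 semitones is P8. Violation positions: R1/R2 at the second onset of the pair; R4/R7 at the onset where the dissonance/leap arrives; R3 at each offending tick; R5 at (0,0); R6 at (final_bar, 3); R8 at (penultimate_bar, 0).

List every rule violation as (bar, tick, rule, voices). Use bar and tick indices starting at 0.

bar 0: v0=D3 v1=D4 v2=F4 v3=F4 downbeat m3
bar 1: v0=F3 v1=A3 v2=F4 v3=E4 downbeat M7
bar 2: v0=G3 v1=C4 v2=D4 v3=G4 downbeat P8
bar 3: v0=E3 v1=B3 v2=D4 v3=B3 downbeat P5
bar 4: v0=C3 v1=A3 v2=G3 v3=G3 downbeat P5
bar 5: v0=C3 v1=A3 v2=C4 v3=C4 downbeat P8
bar 6: v0=D3 v1=D4 v2=F4 v3=F4 downbeat m3
  -> R5 @ bar 0 tick 0 v(0, 2): opens on m3
  -> R5 @ bar 0 tick 0 v(0, 3): opens on m3
  -> R2 @ bar 1 tick 0 v(1, 3): D4/F4 m3 -> A3/E4 P5 similar
  -> R3 @ bar 1 tick 0 v(2, 3): F4 above E4
  -> R4 @ bar 1 tick 0 v(0, 3): F3/E4 M7 untreated
  -> R3 @ bar 1 tick 1 v(2, 3): F4 above E4
  -> R3 @ bar 1 tick 2 v(2, 3): F4 above E4
  -> R3 @ bar 1 tick 3 v(2, 3): F4 above E4
  -> R1 @ bar 2 tick 0 v(1, 3): A3/E4 P5 -> C4/G4 P5 similar
  -> R2 @ bar 2 tick 0 v(0, 3): F3/E4 M7 -> G3/G4 P8 similar
  -> R4 @ bar 2 tick 0 v(0, 1): G3/C4 P4 untreated
  -> R2 @ bar 3 tick 0 v(0, 1): G3/C4 P4 -> E3/B3 P5 similar
  -> R2 @ bar 3 tick 0 v(0, 3): G3/G4 P8 -> E3/B3 P5 similar
  -> R2 @ bar 3 tick 0 v(1, 3): C4/G4 P5 -> B3/B3 P1 similar
  -> R3 @ bar 3 tick 0 v(2, 3): D4 above B3
  -> R4 @ bar 3 tick 0 v(0, 2): E3/D4 m7 untreated
  -> R3 @ bar 3 tick 1 v(2, 3): D4 above B3
  -> R3 @ bar 3 tick 2 v(2, 3): D4 above B3
  -> R3 @ bar 3 tick 3 v(2, 3): D4 above B3
  -> R1 @ bar 4 tick 0 v(0, 3): E3/B3 P5 -> C3/G3 P5 similar
  -> R2 @ bar 4 tick 0 v(0, 2): E3/D4 m7 -> C3/G3 P5 similar
  -> R2 @ bar 4 tick 0 v(2, 3): D4/B3 m3 -> G3/G3 P1 similar
  -> R3 @ bar 4 tick 0 v(1, 2): A3 above G3
  -> R3 @ bar 4 tick 1 v(1, 2): A3 above G3
  -> R3 @ bar 4 tick 2 v(1, 2): A3 above G3
  -> R3 @ bar 4 tick 3 v(1, 2): A3 above G3
  -> R1 @ bar 5 tick 0 v(2, 3): G3/G3 P1 -> C4/C4 P1 similar
  -> R8 @ bar 5 tick 0 v(0, 2): penult P8 not 3rd/6th
  -> R8 @ bar 5 tick 0 v(0, 3): penult P8 not 3rd/6th
  -> R1 @ bar 6 tick 0 v(2, 3): C4/C4 P1 -> F4/F4 P1 similar
  -> R2 @ bar 6 tick 0 v(0, 1): C3/A3 M6 -> D3/D4 P8 similar
  -> R6 @ bar 6 tick 3 v(0, 2): closes on m3
  -> R6 @ bar 6 tick 3 v(0, 3): closes on m3

(0, 0, R5, (0, 2))
(0, 0, R5, (0, 3))
(1, 0, R2, (1, 3))
(1, 0, R3, (2, 3))
(1, 0, R4, (0, 3))
(1, 1, R3, (2, 3))
(1, 2, R3, (2, 3))
(1, 3, R3, (2, 3))
(2, 0, R1, (1, 3))
(2, 0, R2, (0, 3))
(2, 0, R4, (0, 1))
(3, 0, R2, (0, 1))
(3, 0, R2, (0, 3))
(3, 0, R2, (1, 3))
(3, 0, R3, (2, 3))
(3, 0, R4, (0, 2))
(3, 1, R3, (2, 3))
(3, 2, R3, (2, 3))
(3, 3, R3, (2, 3))
(4, 0, R1, (0, 3))
(4, 0, R2, (0, 2))
(4, 0, R2, (2, 3))
(4, 0, R3, (1, 2))
(4, 1, R3, (1, 2))
(4, 2, R3, (1, 2))
(4, 3, R3, (1, 2))
(5, 0, R1, (2, 3))
(5, 0, R8, (0, 2))
(5, 0, R8, (0, 3))
(6, 0, R1, (2, 3))
(6, 0, R2, (0, 1))
(6, 3, R6, (0, 2))
(6, 3, R6, (0, 3))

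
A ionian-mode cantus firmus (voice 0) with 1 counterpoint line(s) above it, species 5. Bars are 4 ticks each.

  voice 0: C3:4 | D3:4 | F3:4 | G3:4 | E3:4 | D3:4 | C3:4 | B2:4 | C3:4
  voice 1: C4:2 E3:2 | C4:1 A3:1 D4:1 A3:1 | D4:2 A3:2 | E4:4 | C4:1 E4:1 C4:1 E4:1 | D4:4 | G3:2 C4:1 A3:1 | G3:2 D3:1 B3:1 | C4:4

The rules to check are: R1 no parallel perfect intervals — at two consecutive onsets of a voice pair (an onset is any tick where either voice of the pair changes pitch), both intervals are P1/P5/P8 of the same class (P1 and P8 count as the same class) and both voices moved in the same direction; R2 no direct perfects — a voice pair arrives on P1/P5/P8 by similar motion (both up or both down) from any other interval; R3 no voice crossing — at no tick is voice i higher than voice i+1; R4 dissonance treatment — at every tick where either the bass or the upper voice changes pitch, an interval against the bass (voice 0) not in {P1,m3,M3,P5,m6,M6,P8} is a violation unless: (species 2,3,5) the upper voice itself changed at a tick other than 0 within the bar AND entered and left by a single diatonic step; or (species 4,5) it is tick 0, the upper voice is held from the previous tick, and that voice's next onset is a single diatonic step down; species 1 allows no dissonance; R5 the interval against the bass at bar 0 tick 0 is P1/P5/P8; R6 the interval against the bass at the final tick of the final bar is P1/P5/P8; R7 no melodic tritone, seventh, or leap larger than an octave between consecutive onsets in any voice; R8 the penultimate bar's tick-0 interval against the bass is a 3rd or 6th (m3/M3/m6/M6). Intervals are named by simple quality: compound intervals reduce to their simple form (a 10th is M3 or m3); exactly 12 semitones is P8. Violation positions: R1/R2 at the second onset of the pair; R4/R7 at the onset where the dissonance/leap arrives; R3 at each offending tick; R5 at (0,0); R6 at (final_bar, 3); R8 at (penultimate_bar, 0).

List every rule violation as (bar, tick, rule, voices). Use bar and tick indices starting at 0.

bar 0: v0=C3 v1=C4 downbeat P8
bar 1: v0=D3 v1=C4 downbeat m7
bar 2: v0=F3 v1=D4 downbeat M6
bar 3: v0=G3 v1=E4 downbeat M6
bar 4: v0=E3 v1=C4 downbeat m6
bar 5: v0=D3 v1=D4 downbeat P8
bar 6: v0=C3 v1=G3 downbeat P5
bar 7: v0=B2 v1=G3 downbeat m6
bar 8: v0=C3 v1=C4 downbeat P8
  -> R4 @ bar 1 tick 0 v(0, 1): D3/C4 m7 untreated
  -> R1 @ bar 5 tick 0 v(0, 1): E3/E4 P8 -> D3/D4 P8 similar
  -> R2 @ bar 6 tick 0 v(0, 1): D3/D4 P8 -> C3/G3 P5 similar
  -> R1 @ bar 8 tick 0 v(0, 1): B2/B3 P8 -> C3/C4 P8 similar

(1, 0, R4, (0, 1))
(5, 0, R1, (0, 1))
(6, 0, R2, (0, 1))
(8, 0, R1, (0, 1))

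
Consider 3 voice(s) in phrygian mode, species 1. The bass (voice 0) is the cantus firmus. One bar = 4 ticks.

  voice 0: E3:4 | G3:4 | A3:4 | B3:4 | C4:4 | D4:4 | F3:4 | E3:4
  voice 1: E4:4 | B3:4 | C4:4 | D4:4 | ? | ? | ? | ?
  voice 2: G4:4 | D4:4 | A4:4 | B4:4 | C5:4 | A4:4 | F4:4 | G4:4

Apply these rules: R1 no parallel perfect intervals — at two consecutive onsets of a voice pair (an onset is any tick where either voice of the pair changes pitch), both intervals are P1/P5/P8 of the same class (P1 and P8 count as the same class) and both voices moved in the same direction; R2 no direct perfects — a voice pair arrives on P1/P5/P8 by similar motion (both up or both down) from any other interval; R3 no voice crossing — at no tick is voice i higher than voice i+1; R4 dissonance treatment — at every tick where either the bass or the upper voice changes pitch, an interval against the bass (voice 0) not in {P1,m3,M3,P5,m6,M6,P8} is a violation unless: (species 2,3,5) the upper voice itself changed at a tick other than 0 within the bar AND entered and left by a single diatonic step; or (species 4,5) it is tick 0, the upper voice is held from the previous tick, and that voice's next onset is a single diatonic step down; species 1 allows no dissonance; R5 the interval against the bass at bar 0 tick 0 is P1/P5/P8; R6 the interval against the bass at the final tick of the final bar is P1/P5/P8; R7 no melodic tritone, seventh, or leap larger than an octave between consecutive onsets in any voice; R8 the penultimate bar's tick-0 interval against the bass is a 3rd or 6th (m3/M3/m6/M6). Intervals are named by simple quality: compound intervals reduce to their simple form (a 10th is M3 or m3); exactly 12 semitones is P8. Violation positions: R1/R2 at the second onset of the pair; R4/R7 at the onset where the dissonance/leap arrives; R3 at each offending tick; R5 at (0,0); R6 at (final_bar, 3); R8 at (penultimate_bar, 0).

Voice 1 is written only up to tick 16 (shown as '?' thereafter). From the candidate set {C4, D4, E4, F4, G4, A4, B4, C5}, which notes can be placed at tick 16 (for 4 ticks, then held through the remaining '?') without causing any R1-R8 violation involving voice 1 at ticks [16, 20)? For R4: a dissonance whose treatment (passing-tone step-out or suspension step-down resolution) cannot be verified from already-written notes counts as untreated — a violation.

{A4, C4, E4}

C4: legal
D4: violates R4
E4: legal
F4: violates R2,R4
G4: violates R2
A4: legal
B4: violates R4
C5: violates R2,R7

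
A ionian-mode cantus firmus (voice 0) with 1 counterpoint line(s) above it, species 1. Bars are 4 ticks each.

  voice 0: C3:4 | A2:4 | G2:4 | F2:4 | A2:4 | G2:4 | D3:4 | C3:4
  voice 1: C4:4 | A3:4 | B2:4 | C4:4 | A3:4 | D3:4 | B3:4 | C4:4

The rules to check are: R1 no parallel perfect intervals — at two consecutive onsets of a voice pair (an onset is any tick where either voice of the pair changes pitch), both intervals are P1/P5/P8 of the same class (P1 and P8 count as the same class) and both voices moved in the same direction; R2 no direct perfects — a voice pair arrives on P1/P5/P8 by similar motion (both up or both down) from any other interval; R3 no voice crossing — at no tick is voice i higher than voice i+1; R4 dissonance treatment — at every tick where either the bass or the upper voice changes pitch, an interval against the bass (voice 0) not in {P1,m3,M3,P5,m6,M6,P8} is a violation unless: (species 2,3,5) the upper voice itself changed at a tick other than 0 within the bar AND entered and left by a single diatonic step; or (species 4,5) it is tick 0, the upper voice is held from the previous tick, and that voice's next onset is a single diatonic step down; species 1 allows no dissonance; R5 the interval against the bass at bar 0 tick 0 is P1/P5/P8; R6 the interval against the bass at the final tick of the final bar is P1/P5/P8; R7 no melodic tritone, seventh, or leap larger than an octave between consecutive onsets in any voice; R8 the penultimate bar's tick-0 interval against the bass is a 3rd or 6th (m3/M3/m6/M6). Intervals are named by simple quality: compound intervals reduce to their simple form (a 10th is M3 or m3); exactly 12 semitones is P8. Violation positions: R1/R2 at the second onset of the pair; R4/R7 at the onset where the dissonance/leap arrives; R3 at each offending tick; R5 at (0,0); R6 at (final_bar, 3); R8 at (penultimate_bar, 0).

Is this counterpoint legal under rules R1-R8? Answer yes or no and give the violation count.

bar 0: v0=C3 v1=C4 (P8)
bar 1: v0=A2 v1=A3 (P8)
bar 2: v0=G2 v1=B2 (M3)
bar 3: v0=F2 v1=C4 (P5)
bar 4: v0=A2 v1=A3 (P8)
bar 5: v0=G2 v1=D3 (P5)
bar 6: v0=D3 v1=B3 (M6)
bar 7: v0=C3 v1=C4 (P8)
  R1 @ bar1.0: C3/C4 P8 -> A2/A3 P8 similar
  R7 @ bar2.0: A3->B2 leap 10st
  R7 @ bar3.0: B2->C4 leap 13st
  R2 @ bar5.0: A2/A3 P8 -> G2/D3 P5 similar

No (4 violations)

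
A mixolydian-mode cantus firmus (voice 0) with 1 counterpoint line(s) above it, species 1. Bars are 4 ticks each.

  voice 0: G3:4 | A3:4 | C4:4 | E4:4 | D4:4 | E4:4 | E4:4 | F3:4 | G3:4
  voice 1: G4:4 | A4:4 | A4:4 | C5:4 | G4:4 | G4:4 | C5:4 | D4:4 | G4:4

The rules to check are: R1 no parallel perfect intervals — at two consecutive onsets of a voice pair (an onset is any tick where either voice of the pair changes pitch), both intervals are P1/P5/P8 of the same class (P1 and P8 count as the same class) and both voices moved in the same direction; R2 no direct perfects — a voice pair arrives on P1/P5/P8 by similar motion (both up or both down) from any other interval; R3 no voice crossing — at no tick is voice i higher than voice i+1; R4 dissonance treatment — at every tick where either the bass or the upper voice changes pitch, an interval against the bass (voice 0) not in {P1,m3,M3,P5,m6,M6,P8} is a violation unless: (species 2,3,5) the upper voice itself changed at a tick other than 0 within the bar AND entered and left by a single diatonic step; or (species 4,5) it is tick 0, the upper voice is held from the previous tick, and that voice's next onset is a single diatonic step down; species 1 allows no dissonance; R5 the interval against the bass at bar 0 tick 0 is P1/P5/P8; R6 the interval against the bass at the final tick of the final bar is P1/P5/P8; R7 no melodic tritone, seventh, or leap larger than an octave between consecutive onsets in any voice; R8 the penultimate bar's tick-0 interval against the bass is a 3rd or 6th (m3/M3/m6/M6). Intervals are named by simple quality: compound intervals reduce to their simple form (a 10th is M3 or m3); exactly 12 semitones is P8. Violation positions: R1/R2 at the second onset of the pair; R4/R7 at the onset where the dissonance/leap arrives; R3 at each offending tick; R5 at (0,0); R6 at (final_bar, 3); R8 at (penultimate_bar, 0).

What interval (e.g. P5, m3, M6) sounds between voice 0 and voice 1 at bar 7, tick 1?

M6

voice 0=F3 voice 1=D4 -> M6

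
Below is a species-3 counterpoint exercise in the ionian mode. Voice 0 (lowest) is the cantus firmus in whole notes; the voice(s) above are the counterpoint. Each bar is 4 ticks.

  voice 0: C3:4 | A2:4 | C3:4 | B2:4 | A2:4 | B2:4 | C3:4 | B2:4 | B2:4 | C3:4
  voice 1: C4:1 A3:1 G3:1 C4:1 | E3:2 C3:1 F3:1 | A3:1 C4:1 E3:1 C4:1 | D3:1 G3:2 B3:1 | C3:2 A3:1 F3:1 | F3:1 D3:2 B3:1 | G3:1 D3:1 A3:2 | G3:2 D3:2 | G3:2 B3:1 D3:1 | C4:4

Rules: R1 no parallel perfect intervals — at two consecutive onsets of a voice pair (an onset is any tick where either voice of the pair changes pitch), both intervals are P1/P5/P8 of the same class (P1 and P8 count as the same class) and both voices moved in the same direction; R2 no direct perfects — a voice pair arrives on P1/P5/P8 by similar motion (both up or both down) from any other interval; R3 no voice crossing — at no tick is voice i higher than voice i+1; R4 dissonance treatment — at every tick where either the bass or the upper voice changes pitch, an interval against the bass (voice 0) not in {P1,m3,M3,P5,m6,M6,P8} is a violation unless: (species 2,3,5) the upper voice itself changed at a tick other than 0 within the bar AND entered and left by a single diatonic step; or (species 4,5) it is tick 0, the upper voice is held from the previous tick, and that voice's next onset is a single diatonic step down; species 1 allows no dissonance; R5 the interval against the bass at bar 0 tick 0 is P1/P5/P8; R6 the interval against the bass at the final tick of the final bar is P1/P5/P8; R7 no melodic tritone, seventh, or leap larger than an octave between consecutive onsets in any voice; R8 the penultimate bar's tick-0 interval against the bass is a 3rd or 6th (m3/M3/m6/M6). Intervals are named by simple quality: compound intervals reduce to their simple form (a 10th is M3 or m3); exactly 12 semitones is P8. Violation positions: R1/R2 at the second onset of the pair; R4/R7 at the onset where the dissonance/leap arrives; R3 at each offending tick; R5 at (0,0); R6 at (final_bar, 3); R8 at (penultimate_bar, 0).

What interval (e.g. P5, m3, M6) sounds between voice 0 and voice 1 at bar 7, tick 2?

m3

voice 0=B2 voice 1=D3 -> m3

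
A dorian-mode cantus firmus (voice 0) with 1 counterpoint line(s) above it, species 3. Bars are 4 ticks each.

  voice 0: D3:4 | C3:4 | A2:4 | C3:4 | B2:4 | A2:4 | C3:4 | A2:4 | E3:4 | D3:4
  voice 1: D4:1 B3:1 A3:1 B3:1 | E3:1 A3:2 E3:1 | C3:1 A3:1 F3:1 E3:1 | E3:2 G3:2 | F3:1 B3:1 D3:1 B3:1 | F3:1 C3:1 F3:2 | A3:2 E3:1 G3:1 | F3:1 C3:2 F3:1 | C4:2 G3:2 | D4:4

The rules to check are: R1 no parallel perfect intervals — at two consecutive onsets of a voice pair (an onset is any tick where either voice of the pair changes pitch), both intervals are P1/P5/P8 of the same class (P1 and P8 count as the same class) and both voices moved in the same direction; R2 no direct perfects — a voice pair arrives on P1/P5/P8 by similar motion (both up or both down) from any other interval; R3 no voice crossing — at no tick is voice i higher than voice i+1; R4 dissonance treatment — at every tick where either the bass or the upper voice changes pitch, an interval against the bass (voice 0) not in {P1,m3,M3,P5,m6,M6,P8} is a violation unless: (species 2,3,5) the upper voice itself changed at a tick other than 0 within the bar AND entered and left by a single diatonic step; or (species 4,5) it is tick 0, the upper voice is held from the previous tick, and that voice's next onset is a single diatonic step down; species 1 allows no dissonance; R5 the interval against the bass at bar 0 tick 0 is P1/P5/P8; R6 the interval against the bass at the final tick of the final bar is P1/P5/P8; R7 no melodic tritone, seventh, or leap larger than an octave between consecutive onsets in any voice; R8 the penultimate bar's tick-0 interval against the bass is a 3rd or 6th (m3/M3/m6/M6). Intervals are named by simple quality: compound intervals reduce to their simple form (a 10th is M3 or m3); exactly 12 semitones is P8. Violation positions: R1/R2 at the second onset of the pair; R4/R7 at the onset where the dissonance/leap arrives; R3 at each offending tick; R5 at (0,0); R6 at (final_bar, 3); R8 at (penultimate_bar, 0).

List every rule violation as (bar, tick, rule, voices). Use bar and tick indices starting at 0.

bar 0: v0=D3 v1=D4 downbeat P8
bar 1: v0=C3 v1=E3 downbeat M3
bar 2: v0=A2 v1=C3 downbeat m3
bar 3: v0=C3 v1=E3 downbeat M3
bar 4: v0=B2 v1=F3 downbeat TT
bar 5: v0=A2 v1=F3 downbeat m6
bar 6: v0=C3 v1=A3 downbeat M6
bar 7: v0=A2 v1=F3 downbeat m6
bar 8: v0=E3 v1=C4 downbeat m6
bar 9: v0=D3 v1=D4 downbeat P8
  -> R4 @ bar 4 tick 0 v(0, 1): B2/F3 TT untreated
  -> R7 @ bar 4 tick 1 v(1,): F3->B3 leap 6st
  -> R7 @ bar 5 tick 0 v(1,): B3->F3 leap 6st

(4, 0, R4, (0, 1))
(4, 1, R7, (1,))
(5, 0, R7, (1,))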